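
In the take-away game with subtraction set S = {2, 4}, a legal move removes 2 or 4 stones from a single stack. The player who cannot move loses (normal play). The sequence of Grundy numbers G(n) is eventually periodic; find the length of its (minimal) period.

6

G(0) = 0
G(1) = mex{} = 0
G(2) = mex{0} = 1
G(3) = mex{0} = 1
G(4) = mex{1,0} = 2
G(5) = mex{1,0} = 2
G(6) = mex{2,1} = 0
G(7) = mex{2,1} = 0
G(8) = mex{0,2} = 1
G(9) = mex{0,2} = 1
G(10) = mex{1,0} = 2
G(11) = mex{1,0} = 2
G(12) = mex{2,1} = 0
G(13) = mex{2,1} = 0
G(14) = mex{0,2} = 1
G(n+6) = G(n) holds for n = 0,…,3 (a full window of length max(S) = 4), so the sequence is purely periodic with period 6.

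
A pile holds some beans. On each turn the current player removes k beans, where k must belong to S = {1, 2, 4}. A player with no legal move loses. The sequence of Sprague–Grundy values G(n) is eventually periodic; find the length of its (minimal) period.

3

n :  0  1  2  3  4  5  6  7  8  9 10 11 12 13 14
G :  0  1  2  0  1  2  0  1  2  0  1  2  0  1  2
G(n+3) = G(n) holds for n = 0,…,3 (a full window of length max(S) = 4), so the sequence is purely periodic with period 3.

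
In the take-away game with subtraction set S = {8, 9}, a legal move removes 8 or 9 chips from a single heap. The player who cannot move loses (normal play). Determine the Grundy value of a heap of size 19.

0

G(0) = 0
G(1) = mex{} = 0
G(2) = mex{} = 0
G(3) = mex{} = 0
G(4) = mex{} = 0
G(5) = mex{} = 0
G(6) = mex{} = 0
G(7) = mex{} = 0
G(8) = mex{0} = 1
G(9) = mex{0,0} = 1
G(10) = mex{0,0} = 1
G(11) = mex{0,0} = 1
G(12) = mex{0,0} = 1
G(13) = mex{0,0} = 1
G(14) = mex{0,0} = 1
G(15) = mex{0,0} = 1
G(16) = mex{1,0} = 2
G(17) = mex{1,1} = 0
G(18) = mex{1,1} = 0
G(19) = mex{1,1} = 0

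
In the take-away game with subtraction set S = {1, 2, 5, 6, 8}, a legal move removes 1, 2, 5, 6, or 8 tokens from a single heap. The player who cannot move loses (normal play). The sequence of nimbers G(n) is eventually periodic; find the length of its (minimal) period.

n :  0  1  2  3  4  5  6  7  8  9 10 11 12 13 14 15 16
G :  0  1  2  0  1  2  3  0  1  2  0  1  2  3  0  1  2
G(n+7) = G(n) holds for n = 0,…,7 (a full window of length max(S) = 8), so the sequence is purely periodic with period 7.

7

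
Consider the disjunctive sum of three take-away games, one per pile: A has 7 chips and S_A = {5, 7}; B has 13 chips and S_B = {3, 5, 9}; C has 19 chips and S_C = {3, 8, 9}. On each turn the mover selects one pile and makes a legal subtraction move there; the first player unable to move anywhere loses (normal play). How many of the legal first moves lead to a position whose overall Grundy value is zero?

Pile A, S = {5, 7}:
G(0) = 0
G(1) = mex{} = 0
G(2) = mex{} = 0
G(3) = mex{} = 0
G(4) = mex{} = 0
G(5) = mex{0} = 1
G(6) = mex{0} = 1
G(7) = mex{0,0} = 1
G_A(7) = 1.
Pile B, S = {3, 5, 9}:
G(0) = 0
G(1) = mex{} = 0
G(2) = mex{} = 0
G(3) = mex{0} = 1
G(4) = mex{0} = 1
G(5) = mex{0,0} = 1
G(6) = mex{1,0} = 2
G(7) = mex{1,0} = 2
G(8) = mex{1,1} = 0
G(9) = mex{2,1,0} = 3
G(10) = mex{2,1,0} = 3
G(11) = mex{0,2,0} = 1
G(12) = mex{3,2,1} = 0
G(13) = mex{3,0,1} = 2
G_B(13) = 2.
Pile C, S = {3, 8, 9}:
n :  0  1  2  3  4  5  6  7  8  9 10 11 12 13 14 15 16 17 18 19
G :  0  0  0  1  1  1  0  0  2  1  1  3  0  0  2  1  1  0  0  0
G_C(19) = 0.
Combined Grundy value = 1 ⊕ 2 ⊕ 0 = 3.
A winning move leaves total XOR = 0, i.e. changes one component's Grundy value g to g ⊕ X where X is the current total.
Pile A: need g' = 1⊕3 = 2. Options: 7−5→G=0, 7−7→G=0. Hits: 0.
Pile B: need g' = 2⊕3 = 1. Options: 13−3→G=3, 13−5→G=0, 13−9→G=1. Hits: 1.
Pile C: need g' = 0⊕3 = 3. Options: 19−3→G=1, 19−8→G=3, 19−9→G=1. Hits: 1.

2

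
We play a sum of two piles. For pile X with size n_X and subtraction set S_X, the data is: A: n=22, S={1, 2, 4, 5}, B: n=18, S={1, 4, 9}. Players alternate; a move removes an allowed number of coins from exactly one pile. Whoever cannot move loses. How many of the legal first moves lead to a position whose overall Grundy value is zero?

0

Pile A, S = {1, 2, 4, 5}:
n :  0  1  2  3  4  5  6  7  8  9 10 11 12 13 14 15 16 17 18 19 20 21 22
G :  0  1  2  0  1  2  0  1  2  0  1  2  0  1  2  0  1  2  0  1  2  0  1
G_A(22) = 1.
Pile B, S = {1, 4, 9}:
n :  0  1  2  3  4  5  6  7  8  9 10 11 12 13 14 15 16 17 18
G :  0  1  0  1  2  0  1  0  1  2  0  1  0  1  2  0  1  0  1
G_B(18) = 1.
Combined Grundy value = 1 ⊕ 1 = 0.
A winning move leaves total XOR = 0, i.e. changes one component's Grundy value g to g ⊕ X where X is the current total.
Pile A: target g' = 1⊕0 = 1, but every legal move changes the Grundy value (mex property), so 0 moves.
Pile B: target g' = 1⊕0 = 1, but every legal move changes the Grundy value (mex property), so 0 moves.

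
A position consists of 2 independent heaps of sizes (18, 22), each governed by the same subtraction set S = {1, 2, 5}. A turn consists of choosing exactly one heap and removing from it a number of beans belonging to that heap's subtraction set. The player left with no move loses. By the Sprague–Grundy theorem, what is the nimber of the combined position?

1

All heaps use S = {1, 2, 5}:
n :  0  1  2  3  4  5  6  7  8  9 10 11 12 13 14 15 16 17 18 19 20 21 22
G :  0  1  2  0  1  2  0  1  2  0  1  2  0  1  2  0  1  2  0  1  2  0  1
Heap A: G(18) = 0.
Heap B: G(22) = 1.
Combined Grundy value = 0 ⊕ 1 = 1.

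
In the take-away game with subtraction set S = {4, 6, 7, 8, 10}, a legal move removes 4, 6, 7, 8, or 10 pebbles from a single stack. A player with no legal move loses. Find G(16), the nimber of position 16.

n :  0  1  2  3  4  5  6  7  8  9 10 11 12 13 14 15 16
G :  0  0  0  0  1  1  1  1  2  2  2  2  3  3  0  0  0

0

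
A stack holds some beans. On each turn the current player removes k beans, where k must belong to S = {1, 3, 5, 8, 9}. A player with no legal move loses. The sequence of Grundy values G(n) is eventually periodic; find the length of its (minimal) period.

G(0) = 0
G(1) = mex{0} = 1
G(2) = mex{1} = 0
G(3) = mex{0,0} = 1
G(4) = mex{1,1} = 0
G(5) = mex{0,0,0} = 1
G(6) = mex{1,1,1} = 0
G(7) = mex{0,0,0} = 1
G(8) = mex{1,1,1,0} = 2
G(9) = mex{2,0,0,1,0} = 3
G(10) = mex{3,1,1,0,1} = 2
G(11) = mex{2,2,0,1,0} = 3
G(12) = mex{3,3,1,0,1} = 2
G(13) = mex{2,2,2,1,0} = 3
G(14) = mex{3,3,3,0,1} = 2
G(15) = mex{2,2,2,1,0} = 3
G(16) = mex{3,3,3,2,1} = 0
G(17) = mex{0,2,2,3,2} = 1
G(18) = mex{1,3,3,2,3} = 0
G(19) = mex{0,0,2,3,2} = 1
G(20) = mex{1,1,3,2,3} = 0
G(21) = mex{0,0,0,3,2} = 1
G(22) = mex{1,1,1,2,3} = 0
G(23) = mex{0,0,0,3,2} = 1
G(24) = mex{1,1,1,0,3} = 2
G(25) = mex{2,0,0,1,0} = 3
G(26) = mex{3,1,1,0,1} = 2
G(27) = mex{2,2,0,1,0} = 3
G(28) = mex{3,3,1,0,1} = 2
G(29) = mex{2,2,2,1,0} = 3
G(30) = mex{3,3,3,0,1} = 2
G(31) = mex{2,2,2,1,0} = 3
G(32) = mex{3,3,3,2,1} = 0
G(33) = mex{0,2,2,3,2} = 1
G(n+16) = G(n) holds for n = 0,…,8 (a full window of length max(S) = 9), so the sequence is purely periodic with period 16.

16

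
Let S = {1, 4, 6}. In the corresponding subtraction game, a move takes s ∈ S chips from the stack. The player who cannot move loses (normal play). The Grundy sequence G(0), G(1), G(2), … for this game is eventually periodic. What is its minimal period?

n :  0  1  2  3  4  5  6  7  8  9 10 11 12 13 14
G :  0  1  0  1  2  0  1  0  1  2  0  1  0  1  2
G(n+5) = G(n) holds for n = 0,…,5 (a full window of length max(S) = 6), so the sequence is purely periodic with period 5.

5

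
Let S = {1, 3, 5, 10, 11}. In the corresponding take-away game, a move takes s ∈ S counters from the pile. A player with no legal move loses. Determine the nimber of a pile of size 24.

n :  0  1  2  3  4  5  6  7  8  9 10 11 12 13 14 15 16 17 18 19 20 21 22 23 24
G :  0  1  0  1  0  1  0  1  0  1  2  3  2  3  2  3  2  3  2  3  0  1  0  1  0

0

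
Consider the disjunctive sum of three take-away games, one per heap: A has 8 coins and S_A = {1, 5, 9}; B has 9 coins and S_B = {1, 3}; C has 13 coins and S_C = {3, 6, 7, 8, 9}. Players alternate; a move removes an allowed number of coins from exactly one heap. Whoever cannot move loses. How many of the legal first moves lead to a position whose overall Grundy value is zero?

6

Heap A, S = {1, 5, 9}:
n : 0 1 2 3 4 5 6 7 8
G : 0 1 0 1 0 1 0 1 0
G_A(8) = 0.
Heap B, S = {1, 3}:
n : 0 1 2 3 4 5 6 7 8 9
G : 0 1 0 1 0 1 0 1 0 1
G_B(9) = 1.
Heap C, S = {3, 6, 7, 8, 9}:
n :  0  1  2  3  4  5  6  7  8  9 10 11 12 13
G :  0  0  0  1  1  1  2  2  2  3  3  3  0  0
G_C(13) = 0.
Combined Grundy value = 0 ⊕ 1 ⊕ 0 = 1.
A winning move leaves total XOR = 0, i.e. changes one component's Grundy value g to g ⊕ X where X is the current total.
Heap A: need g' = 0⊕1 = 1. Options: 8−1→G=1, 8−5→G=1. Hits: 2.
Heap B: need g' = 1⊕1 = 0. Options: 9−1→G=0, 9−3→G=0. Hits: 2.
Heap C: need g' = 0⊕1 = 1. Options: 13−3→G=3, 13−6→G=2, 13−7→G=2, 13−8→G=1, 13−9→G=1. Hits: 2.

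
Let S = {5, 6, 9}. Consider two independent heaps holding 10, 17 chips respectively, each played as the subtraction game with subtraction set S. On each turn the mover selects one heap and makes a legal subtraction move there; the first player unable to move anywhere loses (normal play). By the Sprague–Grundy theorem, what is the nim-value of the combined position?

2

All heaps use S = {5, 6, 9}:
n :  0  1  2  3  4  5  6  7  8  9 10 11 12 13 14 15 16 17
G :  0  0  0  0  0  1  1  1  1  1  2  2  2  2  0  0  0  0
Heap A: G(10) = 2.
Heap B: G(17) = 0.
Combined Grundy value = 2 ⊕ 0 = 2.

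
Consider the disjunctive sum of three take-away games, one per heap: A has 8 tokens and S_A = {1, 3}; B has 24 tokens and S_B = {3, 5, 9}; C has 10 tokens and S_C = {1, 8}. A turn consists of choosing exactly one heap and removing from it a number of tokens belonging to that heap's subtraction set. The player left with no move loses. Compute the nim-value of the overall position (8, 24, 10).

Heap A, S = {1, 3}:
G(0) = 0
G(1) = mex{0} = 1
G(2) = mex{1} = 0
G(3) = mex{0,0} = 1
G(4) = mex{1,1} = 0
G(5) = mex{0,0} = 1
G(6) = mex{1,1} = 0
G(7) = mex{0,0} = 1
G(8) = mex{1,1} = 0
G_A(8) = 0.
Heap B, S = {3, 5, 9}:
G(0) = 0
G(1) = mex{} = 0
G(2) = mex{} = 0
G(3) = mex{0} = 1
G(4) = mex{0} = 1
G(5) = mex{0,0} = 1
G(6) = mex{1,0} = 2
G(7) = mex{1,0} = 2
G(8) = mex{1,1} = 0
G(9) = mex{2,1,0} = 3
G(10) = mex{2,1,0} = 3
G(11) = mex{0,2,0} = 1
G(12) = mex{3,2,1} = 0
G(13) = mex{3,0,1} = 2
G(14) = mex{1,3,1} = 0
G(15) = mex{0,3,2} = 1
G(16) = mex{2,1,2} = 0
G(17) = mex{0,0,0} = 1
G(18) = mex{1,2,3} = 0
G(19) = mex{0,0,3} = 1
G(20) = mex{1,1,1} = 0
G(21) = mex{0,0,0} = 1
G(22) = mex{1,1,2} = 0
G(23) = mex{0,0,0} = 1
G(24) = mex{1,1,1} = 0
G_B(24) = 0.
Heap C, S = {1, 8}:
n :  0  1  2  3  4  5  6  7  8  9 10
G :  0  1  0  1  0  1  0  1  2  0  1
G_C(10) = 1.
Combined Grundy value = 0 ⊕ 0 ⊕ 1 = 1.

1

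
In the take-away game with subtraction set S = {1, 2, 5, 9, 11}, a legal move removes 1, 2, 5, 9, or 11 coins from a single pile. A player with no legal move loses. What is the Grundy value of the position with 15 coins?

2

n :  0  1  2  3  4  5  6  7  8  9 10 11 12 13 14 15
G :  0  1  2  0  1  2  0  1  2  3  0  1  2  0  1  2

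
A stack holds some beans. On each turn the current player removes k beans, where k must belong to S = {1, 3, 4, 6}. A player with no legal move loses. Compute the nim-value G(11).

2

G(0) = 0
G(1) = mex{0} = 1
G(2) = mex{1} = 0
G(3) = mex{0,0} = 1
G(4) = mex{1,1,0} = 2
G(5) = mex{2,0,1} = 3
G(6) = mex{3,1,0,0} = 2
G(7) = mex{2,2,1,1} = 0
G(8) = mex{0,3,2,0} = 1
G(9) = mex{1,2,3,1} = 0
G(10) = mex{0,0,2,2} = 1
G(11) = mex{1,1,0,3} = 2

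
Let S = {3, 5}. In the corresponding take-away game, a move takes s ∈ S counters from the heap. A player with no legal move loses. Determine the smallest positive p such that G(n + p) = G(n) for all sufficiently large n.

8

G(0) = 0
G(1) = mex{} = 0
G(2) = mex{} = 0
G(3) = mex{0} = 1
G(4) = mex{0} = 1
G(5) = mex{0,0} = 1
G(6) = mex{1,0} = 2
G(7) = mex{1,0} = 2
G(8) = mex{1,1} = 0
G(9) = mex{2,1} = 0
G(10) = mex{2,1} = 0
G(11) = mex{0,2} = 1
G(12) = mex{0,2} = 1
G(13) = mex{0,0} = 1
G(14) = mex{1,0} = 2
G(15) = mex{1,0} = 2
G(16) = mex{1,1} = 0
G(17) = mex{2,1} = 0
G(n+8) = G(n) holds for n = 0,…,4 (a full window of length max(S) = 5), so the sequence is purely periodic with period 8.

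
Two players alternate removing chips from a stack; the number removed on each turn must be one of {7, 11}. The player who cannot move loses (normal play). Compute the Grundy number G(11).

1

n :  0  1  2  3  4  5  6  7  8  9 10 11
G :  0  0  0  0  0  0  0  1  1  1  1  1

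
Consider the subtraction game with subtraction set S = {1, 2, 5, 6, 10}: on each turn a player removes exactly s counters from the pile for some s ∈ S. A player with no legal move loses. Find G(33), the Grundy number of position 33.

G(0) = 0
G(1) = mex{0} = 1
G(2) = mex{1,0} = 2
G(3) = mex{2,1} = 0
G(4) = mex{0,2} = 1
G(5) = mex{1,0,0} = 2
G(6) = mex{2,1,1,0} = 3
G(7) = mex{3,2,2,1} = 0
G(8) = mex{0,3,0,2} = 1
G(9) = mex{1,0,1,0} = 2
G(10) = mex{2,1,2,1,0} = 3
G(11) = mex{3,2,3,2,1} = 0
G(12) = mex{0,3,0,3,2} = 1
G(13) = mex{1,0,1,0,0} = 2
G(14) = mex{2,1,2,1,1} = 0
G(15) = mex{0,2,3,2,2} = 1
G(16) = mex{1,0,0,3,3} = 2
G(17) = mex{2,1,1,0,0} = 3
G(18) = mex{3,2,2,1,1} = 0
G(19) = mex{0,3,0,2,2} = 1
G(20) = mex{1,0,1,0,3} = 2
G(21) = mex{2,1,2,1,0} = 3
G(22) = mex{3,2,3,2,1} = 0
G(23) = mex{0,3,0,3,2} = 1
G(24) = mex{1,0,1,0,0} = 2
G(25) = mex{2,1,2,1,1} = 0
G(26) = mex{0,2,3,2,2} = 1
G(27) = mex{1,0,0,3,3} = 2
G(28) = mex{2,1,1,0,0} = 3
G(29) = mex{3,2,2,1,1} = 0
G(30) = mex{0,3,0,2,2} = 1
G(31) = mex{1,0,1,0,3} = 2
G(32) = mex{2,1,2,1,0} = 3
G(33) = mex{3,2,3,2,1} = 0

0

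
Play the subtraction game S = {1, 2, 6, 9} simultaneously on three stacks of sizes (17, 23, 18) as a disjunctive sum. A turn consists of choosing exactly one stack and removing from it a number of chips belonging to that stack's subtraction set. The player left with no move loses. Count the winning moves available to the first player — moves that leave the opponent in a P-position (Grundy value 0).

All stacks use S = {1, 2, 6, 9}:
G(0) = 0
G(1) = mex{0} = 1
G(2) = mex{1,0} = 2
G(3) = mex{2,1} = 0
G(4) = mex{0,2} = 1
G(5) = mex{1,0} = 2
G(6) = mex{2,1,0} = 3
G(7) = mex{3,2,1} = 0
G(8) = mex{0,3,2} = 1
G(9) = mex{1,0,0,0} = 2
G(10) = mex{2,1,1,1} = 0
G(11) = mex{0,2,2,2} = 1
G(12) = mex{1,0,3,0} = 2
G(13) = mex{2,1,0,1} = 3
G(14) = mex{3,2,1,2} = 0
G(15) = mex{0,3,2,3} = 1
G(16) = mex{1,0,0,0} = 2
G(17) = mex{2,1,1,1} = 0
G(18) = mex{0,2,2,2} = 1
G(19) = mex{1,0,3,0} = 2
G(20) = mex{2,1,0,1} = 3
G(21) = mex{3,2,1,2} = 0
G(22) = mex{0,3,2,3} = 1
G(23) = mex{1,0,0,0} = 2
Stack A: G(17) = 0.
Stack B: G(23) = 2.
Stack C: G(18) = 1.
Combined Grundy value = 0 ⊕ 2 ⊕ 1 = 3.
A winning move leaves total XOR = 0, i.e. changes one component's Grundy value g to g ⊕ X where X is the current total.
Stack A: need g' = 0⊕3 = 3. Options: 17−1→G=2, 17−2→G=1, 17−6→G=1, 17−9→G=1. Hits: 0.
Stack B: need g' = 2⊕3 = 1. Options: 23−1→G=1, 23−2→G=0, 23−6→G=0, 23−9→G=0. Hits: 1.
Stack C: need g' = 1⊕3 = 2. Options: 18−1→G=0, 18−2→G=2, 18−6→G=2, 18−9→G=2. Hits: 3.

4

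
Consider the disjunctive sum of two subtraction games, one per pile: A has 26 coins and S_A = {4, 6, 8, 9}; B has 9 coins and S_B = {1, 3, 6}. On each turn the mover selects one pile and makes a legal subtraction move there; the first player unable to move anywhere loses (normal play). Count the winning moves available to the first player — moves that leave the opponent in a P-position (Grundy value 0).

Pile A, S = {4, 6, 8, 9}:
n :  0  1  2  3  4  5  6  7  8  9 10 11 12 13 14 15 16 17 18 19 20 21 22 23 24 25 26
G :  0  0  0  0  1  1  1  1  2  2  2  2  3  0  0  0  0  1  1  1  1  2  2  2  2  3  0
G_A(26) = 0.
Pile B, S = {1, 3, 6}:
G(0) = 0
G(1) = mex{0} = 1
G(2) = mex{1} = 0
G(3) = mex{0,0} = 1
G(4) = mex{1,1} = 0
G(5) = mex{0,0} = 1
G(6) = mex{1,1,0} = 2
G(7) = mex{2,0,1} = 3
G(8) = mex{3,1,0} = 2
G(9) = mex{2,2,1} = 0
G_B(9) = 0.
Combined Grundy value = 0 ⊕ 0 = 0.
A winning move leaves total XOR = 0, i.e. changes one component's Grundy value g to g ⊕ X where X is the current total.
Pile A: target g' = 0⊕0 = 0, but every legal move changes the Grundy value (mex property), so 0 moves.
Pile B: target g' = 0⊕0 = 0, but every legal move changes the Grundy value (mex property), so 0 moves.

0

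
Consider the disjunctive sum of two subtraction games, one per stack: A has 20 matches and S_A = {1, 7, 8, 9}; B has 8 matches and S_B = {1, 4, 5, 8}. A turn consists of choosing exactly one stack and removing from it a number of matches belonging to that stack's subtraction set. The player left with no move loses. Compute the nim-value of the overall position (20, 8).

4

Stack A, S = {1, 7, 8, 9}:
G(0) = 0
G(1) = mex{0} = 1
G(2) = mex{1} = 0
G(3) = mex{0} = 1
G(4) = mex{1} = 0
G(5) = mex{0} = 1
G(6) = mex{1} = 0
G(7) = mex{0,0} = 1
G(8) = mex{1,1,0} = 2
G(9) = mex{2,0,1,0} = 3
G(10) = mex{3,1,0,1} = 2
G(11) = mex{2,0,1,0} = 3
G(12) = mex{3,1,0,1} = 2
G(13) = mex{2,0,1,0} = 3
G(14) = mex{3,1,0,1} = 2
G(15) = mex{2,2,1,0} = 3
G(16) = mex{3,3,2,1} = 0
G(17) = mex{0,2,3,2} = 1
G(18) = mex{1,3,2,3} = 0
G(19) = mex{0,2,3,2} = 1
G(20) = mex{1,3,2,3} = 0
G_A(20) = 0.
Stack B, S = {1, 4, 5, 8}:
n : 0 1 2 3 4 5 6 7 8
G : 0 1 0 1 2 3 2 3 4
G_B(8) = 4.
Combined Grundy value = 0 ⊕ 4 = 4.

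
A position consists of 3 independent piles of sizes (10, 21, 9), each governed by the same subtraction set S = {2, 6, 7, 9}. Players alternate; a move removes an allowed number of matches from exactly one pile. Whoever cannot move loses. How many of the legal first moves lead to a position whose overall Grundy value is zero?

All piles use S = {2, 6, 7, 9}:
G(0) = 0
G(1) = mex{} = 0
G(2) = mex{0} = 1
G(3) = mex{0} = 1
G(4) = mex{1} = 0
G(5) = mex{1} = 0
G(6) = mex{0,0} = 1
G(7) = mex{0,0,0} = 1
G(8) = mex{1,1,0} = 2
G(9) = mex{1,1,1,0} = 2
G(10) = mex{2,0,1,0} = 3
G(11) = mex{2,0,0,1} = 3
G(12) = mex{3,1,0,1} = 2
G(13) = mex{3,1,1,0} = 2
G(14) = mex{2,2,1,0} = 3
G(15) = mex{2,2,2,1} = 0
G(16) = mex{3,3,2,1} = 0
G(17) = mex{0,3,3,2} = 1
G(18) = mex{0,2,3,2} = 1
G(19) = mex{1,2,2,3} = 0
G(20) = mex{1,3,2,3} = 0
G(21) = mex{0,0,3,2} = 1
Pile A: G(10) = 3.
Pile B: G(21) = 1.
Pile C: G(9) = 2.
Combined Grundy value = 3 ⊕ 1 ⊕ 2 = 0.
A winning move leaves total XOR = 0, i.e. changes one component's Grundy value g to g ⊕ X where X is the current total.
Pile A: target g' = 3⊕0 = 3, but every legal move changes the Grundy value (mex property), so 0 moves.
Pile B: target g' = 1⊕0 = 1, but every legal move changes the Grundy value (mex property), so 0 moves.
Pile C: target g' = 2⊕0 = 2, but every legal move changes the Grundy value (mex property), so 0 moves.

0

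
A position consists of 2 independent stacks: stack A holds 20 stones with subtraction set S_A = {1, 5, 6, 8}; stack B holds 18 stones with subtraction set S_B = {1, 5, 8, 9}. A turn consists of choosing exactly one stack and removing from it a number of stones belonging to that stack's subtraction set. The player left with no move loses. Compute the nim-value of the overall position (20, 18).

Stack A, S = {1, 5, 6, 8}:
G(0) = 0
G(1) = mex{0} = 1
G(2) = mex{1} = 0
G(3) = mex{0} = 1
G(4) = mex{1} = 0
G(5) = mex{0,0} = 1
G(6) = mex{1,1,0} = 2
G(7) = mex{2,0,1} = 3
G(8) = mex{3,1,0,0} = 2
G(9) = mex{2,0,1,1} = 3
G(10) = mex{3,1,0,0} = 2
G(11) = mex{2,2,1,1} = 0
G(12) = mex{0,3,2,0} = 1
G(13) = mex{1,2,3,1} = 0
G(14) = mex{0,3,2,2} = 1
G(15) = mex{1,2,3,3} = 0
G(16) = mex{0,0,2,2} = 1
G(17) = mex{1,1,0,3} = 2
G(18) = mex{2,0,1,2} = 3
G(19) = mex{3,1,0,0} = 2
G(20) = mex{2,0,1,1} = 3
G_A(20) = 3.
Stack B, S = {1, 5, 8, 9}:
G(0) = 0
G(1) = mex{0} = 1
G(2) = mex{1} = 0
G(3) = mex{0} = 1
G(4) = mex{1} = 0
G(5) = mex{0,0} = 1
G(6) = mex{1,1} = 0
G(7) = mex{0,0} = 1
G(8) = mex{1,1,0} = 2
G(9) = mex{2,0,1,0} = 3
G(10) = mex{3,1,0,1} = 2
G(11) = mex{2,0,1,0} = 3
G(12) = mex{3,1,0,1} = 2
G(13) = mex{2,2,1,0} = 3
G(14) = mex{3,3,0,1} = 2
G(15) = mex{2,2,1,0} = 3
G(16) = mex{3,3,2,1} = 0
G(17) = mex{0,2,3,2} = 1
G(18) = mex{1,3,2,3} = 0
G_B(18) = 0.
Combined Grundy value = 3 ⊕ 0 = 3.

3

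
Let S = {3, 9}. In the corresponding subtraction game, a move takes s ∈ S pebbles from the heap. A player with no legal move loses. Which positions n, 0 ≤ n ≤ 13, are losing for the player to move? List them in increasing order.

n :  0  1  2  3  4  5  6  7  8  9 10 11 12 13
G :  0  0  0  1  1  1  0  0  0  1  1  1  0  0
P-positions are exactly the n with G(n) = 0.

0, 1, 2, 6, 7, 8, 12, 13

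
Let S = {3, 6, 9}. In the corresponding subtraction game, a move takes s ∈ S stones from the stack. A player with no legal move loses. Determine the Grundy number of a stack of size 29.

n :  0  1  2  3  4  5  6  7  8  9 10 11 12 13 14 15 16 17 18 19 20 21 22 23 24 25 26 27 28 29
G :  0  0  0  1  1  1  2  2  2  3  3  3  0  0  0  1  1  1  2  2  2  3  3  3  0  0  0  1  1  1

1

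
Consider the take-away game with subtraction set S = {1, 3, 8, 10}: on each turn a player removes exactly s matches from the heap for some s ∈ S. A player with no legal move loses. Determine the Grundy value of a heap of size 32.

2

n :  0  1  2  3  4  5  6  7  8  9 10 11 12 13 14 15 16 17 18 19 20 21 22 23 24 25 26 27 28 29 30 31 32
G :  0  1  0  1  0  1  0  1  2  3  2  0  1  0  1  0  1  0  1  2  3  2  0  1  0  1  0  1  0  1  2  3  2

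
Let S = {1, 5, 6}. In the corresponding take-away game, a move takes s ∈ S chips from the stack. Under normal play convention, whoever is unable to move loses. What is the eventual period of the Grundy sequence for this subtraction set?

n :  0  1  2  3  4  5  6  7  8  9 10 11 12 13 14 15 16 17 18 19 20 21 22 23
G :  0  1  0  1  0  1  2  3  2  3  2  0  1  0  1  0  1  2  3  2  3  2  0  1
G(n+11) = G(n) holds for n = 0,…,5 (a full window of length max(S) = 6), so the sequence is purely periodic with period 11.

11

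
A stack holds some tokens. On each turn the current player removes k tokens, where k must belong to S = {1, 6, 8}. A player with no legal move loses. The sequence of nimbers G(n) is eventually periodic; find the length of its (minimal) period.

7

G(0) = 0
G(1) = mex{0} = 1
G(2) = mex{1} = 0
G(3) = mex{0} = 1
G(4) = mex{1} = 0
G(5) = mex{0} = 1
G(6) = mex{1,0} = 2
G(7) = mex{2,1} = 0
G(8) = mex{0,0,0} = 1
G(9) = mex{1,1,1} = 0
G(10) = mex{0,0,0} = 1
G(11) = mex{1,1,1} = 0
G(12) = mex{0,2,0} = 1
G(13) = mex{1,0,1} = 2
G(14) = mex{2,1,2} = 0
G(15) = mex{0,0,0} = 1
G(16) = mex{1,1,1} = 0
G(n+7) = G(n) holds for n = 0,…,7 (a full window of length max(S) = 8), so the sequence is purely periodic with period 7.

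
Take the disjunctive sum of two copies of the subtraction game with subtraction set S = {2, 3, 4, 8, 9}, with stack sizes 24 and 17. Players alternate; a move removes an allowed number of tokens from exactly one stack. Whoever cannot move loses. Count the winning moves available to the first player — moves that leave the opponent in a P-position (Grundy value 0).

3

All stacks use S = {2, 3, 4, 8, 9}:
n :  0  1  2  3  4  5  6  7  8  9 10 11 12 13 14 15 16 17 18 19 20 21 22 23 24
G :  0  0  1  1  2  2  0  0  1  1  2  2  0  0  1  1  2  2  0  0  1  1  2  2  0
Stack A: G(24) = 0.
Stack B: G(17) = 2.
Combined Grundy value = 0 ⊕ 2 = 2.
A winning move leaves total XOR = 0, i.e. changes one component's Grundy value g to g ⊕ X where X is the current total.
Stack A: need g' = 0⊕2 = 2. Options: 24−2→G=2, 24−3→G=1, 24−4→G=1, 24−8→G=2, 24−9→G=1. Hits: 2.
Stack B: need g' = 2⊕2 = 0. Options: 17−2→G=1, 17−3→G=1, 17−4→G=0, 17−8→G=1, 17−9→G=1. Hits: 1.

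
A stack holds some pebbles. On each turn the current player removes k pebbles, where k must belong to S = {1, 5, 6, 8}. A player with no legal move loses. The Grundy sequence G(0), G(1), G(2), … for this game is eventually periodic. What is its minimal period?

11

G(0) = 0
G(1) = mex{0} = 1
G(2) = mex{1} = 0
G(3) = mex{0} = 1
G(4) = mex{1} = 0
G(5) = mex{0,0} = 1
G(6) = mex{1,1,0} = 2
G(7) = mex{2,0,1} = 3
G(8) = mex{3,1,0,0} = 2
G(9) = mex{2,0,1,1} = 3
G(10) = mex{3,1,0,0} = 2
G(11) = mex{2,2,1,1} = 0
G(12) = mex{0,3,2,0} = 1
G(13) = mex{1,2,3,1} = 0
G(14) = mex{0,3,2,2} = 1
G(15) = mex{1,2,3,3} = 0
G(16) = mex{0,0,2,2} = 1
G(17) = mex{1,1,0,3} = 2
G(18) = mex{2,0,1,2} = 3
G(19) = mex{3,1,0,0} = 2
G(20) = mex{2,0,1,1} = 3
G(21) = mex{3,1,0,0} = 2
G(22) = mex{2,2,1,1} = 0
G(23) = mex{0,3,2,0} = 1
G(n+11) = G(n) holds for n = 0,…,7 (a full window of length max(S) = 8), so the sequence is purely periodic with period 11.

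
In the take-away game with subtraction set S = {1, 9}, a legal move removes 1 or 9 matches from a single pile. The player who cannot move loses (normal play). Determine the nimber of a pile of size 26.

n :  0  1  2  3  4  5  6  7  8  9 10 11 12 13 14 15 16 17 18 19 20 21 22 23 24 25 26
G :  0  1  0  1  0  1  0  1  0  1  0  1  0  1  0  1  0  1  0  1  0  1  0  1  0  1  0

0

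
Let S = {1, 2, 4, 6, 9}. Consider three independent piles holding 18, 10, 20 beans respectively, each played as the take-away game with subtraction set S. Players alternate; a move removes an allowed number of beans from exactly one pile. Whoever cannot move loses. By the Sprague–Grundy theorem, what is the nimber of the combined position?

1

All piles use S = {1, 2, 4, 6, 9}:
n :  0  1  2  3  4  5  6  7  8  9 10 11 12 13 14 15 16 17 18 19 20
G :  0  1  2  0  1  2  3  4  0  1  2  0  1  2  3  4  0  1  2  0  1
Pile A: G(18) = 2.
Pile B: G(10) = 2.
Pile C: G(20) = 1.
Combined Grundy value = 2 ⊕ 2 ⊕ 1 = 1.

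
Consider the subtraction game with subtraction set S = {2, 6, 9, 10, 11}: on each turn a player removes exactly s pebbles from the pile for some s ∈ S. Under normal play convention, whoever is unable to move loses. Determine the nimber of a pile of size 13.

n :  0  1  2  3  4  5  6  7  8  9 10 11 12 13
G :  0  0  1  1  0  0  1  1  0  2  1  3  2  2

2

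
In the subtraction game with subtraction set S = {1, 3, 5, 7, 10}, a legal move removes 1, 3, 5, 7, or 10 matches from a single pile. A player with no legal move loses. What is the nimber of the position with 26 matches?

n :  0  1  2  3  4  5  6  7  8  9 10 11 12 13 14 15 16 17 18 19 20 21 22 23 24 25 26
G :  0  1  0  1  0  1  0  1  0  1  2  3  2  3  2  3  2  0  1  0  1  0  1  0  1  0  1

1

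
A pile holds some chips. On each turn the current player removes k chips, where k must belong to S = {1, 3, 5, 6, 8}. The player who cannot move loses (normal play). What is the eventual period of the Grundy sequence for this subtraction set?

n :  0  1  2  3  4  5  6  7  8  9 10 11 12 13 14 15 16 17 18 19 20 21 22 23
G :  0  1  0  1  0  1  2  3  2  3  2  0  1  0  1  0  1  2  3  2  3  2  0  1
G(n+11) = G(n) holds for n = 0,…,7 (a full window of length max(S) = 8), so the sequence is purely periodic with period 11.

11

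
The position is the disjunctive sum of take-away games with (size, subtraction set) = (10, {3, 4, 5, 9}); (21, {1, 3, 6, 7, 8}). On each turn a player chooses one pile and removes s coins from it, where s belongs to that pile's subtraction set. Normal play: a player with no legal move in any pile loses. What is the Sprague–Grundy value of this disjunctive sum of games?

Pile A, S = {3, 4, 5, 9}:
n :  0  1  2  3  4  5  6  7  8  9 10
G :  0  0  0  1  1  1  2  2  0  3  3
G_A(10) = 3.
Pile B, S = {1, 3, 6, 7, 8}:
n :  0  1  2  3  4  5  6  7  8  9 10 11 12 13 14 15 16 17 18 19 20 21
G :  0  1  0  1  0  1  2  3  2  3  2  3  4  0  1  0  1  0  1  2  3  2
G_B(21) = 2.
Combined Grundy value = 3 ⊕ 2 = 1.

1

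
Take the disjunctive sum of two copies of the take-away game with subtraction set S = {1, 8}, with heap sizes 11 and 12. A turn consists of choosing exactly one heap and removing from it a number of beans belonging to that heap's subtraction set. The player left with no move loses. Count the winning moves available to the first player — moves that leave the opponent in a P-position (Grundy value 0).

4

All heaps use S = {1, 8}:
n :  0  1  2  3  4  5  6  7  8  9 10 11 12
G :  0  1  0  1  0  1  0  1  2  0  1  0  1
Heap A: G(11) = 0.
Heap B: G(12) = 1.
Combined Grundy value = 0 ⊕ 1 = 1.
A winning move leaves total XOR = 0, i.e. changes one component's Grundy value g to g ⊕ X where X is the current total.
Heap A: need g' = 0⊕1 = 1. Options: 11−1→G=1, 11−8→G=1. Hits: 2.
Heap B: need g' = 1⊕1 = 0. Options: 12−1→G=0, 12−8→G=0. Hits: 2.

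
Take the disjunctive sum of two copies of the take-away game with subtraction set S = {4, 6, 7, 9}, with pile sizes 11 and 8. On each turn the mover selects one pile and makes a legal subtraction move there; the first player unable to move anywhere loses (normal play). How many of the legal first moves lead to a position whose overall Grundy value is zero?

All piles use S = {4, 6, 7, 9}:
G(0) = 0
G(1) = mex{} = 0
G(2) = mex{} = 0
G(3) = mex{} = 0
G(4) = mex{0} = 1
G(5) = mex{0} = 1
G(6) = mex{0,0} = 1
G(7) = mex{0,0,0} = 1
G(8) = mex{1,0,0} = 2
G(9) = mex{1,0,0,0} = 2
G(10) = mex{1,1,0,0} = 2
G(11) = mex{1,1,1,0} = 2
Pile A: G(11) = 2.
Pile B: G(8) = 2.
Combined Grundy value = 2 ⊕ 2 = 0.
A winning move leaves total XOR = 0, i.e. changes one component's Grundy value g to g ⊕ X where X is the current total.
Pile A: target g' = 2⊕0 = 2, but every legal move changes the Grundy value (mex property), so 0 moves.
Pile B: target g' = 2⊕0 = 2, but every legal move changes the Grundy value (mex property), so 0 moves.

0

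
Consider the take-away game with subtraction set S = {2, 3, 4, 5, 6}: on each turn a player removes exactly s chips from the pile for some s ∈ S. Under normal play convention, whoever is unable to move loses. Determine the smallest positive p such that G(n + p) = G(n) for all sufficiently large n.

8

n :  0  1  2  3  4  5  6  7  8  9 10 11 12 13 14 15 16 17
G :  0  0  1  1  2  2  3  3  0  0  1  1  2  2  3  3  0  0
G(n+8) = G(n) holds for n = 0,…,5 (a full window of length max(S) = 6), so the sequence is purely periodic with period 8.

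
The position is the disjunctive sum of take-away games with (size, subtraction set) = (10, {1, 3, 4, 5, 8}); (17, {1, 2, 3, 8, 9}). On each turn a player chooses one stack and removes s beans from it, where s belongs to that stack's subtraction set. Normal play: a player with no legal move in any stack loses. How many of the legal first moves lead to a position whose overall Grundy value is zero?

Stack A, S = {1, 3, 4, 5, 8}:
n :  0  1  2  3  4  5  6  7  8  9 10
G :  0  1  0  1  2  3  2  3  4  0  1
G_A(10) = 1.
Stack B, S = {1, 2, 3, 8, 9}:
G(0) = 0
G(1) = mex{0} = 1
G(2) = mex{1,0} = 2
G(3) = mex{2,1,0} = 3
G(4) = mex{3,2,1} = 0
G(5) = mex{0,3,2} = 1
G(6) = mex{1,0,3} = 2
G(7) = mex{2,1,0} = 3
G(8) = mex{3,2,1,0} = 4
G(9) = mex{4,3,2,1,0} = 5
G(10) = mex{5,4,3,2,1} = 0
G(11) = mex{0,5,4,3,2} = 1
G(12) = mex{1,0,5,0,3} = 2
G(13) = mex{2,1,0,1,0} = 3
G(14) = mex{3,2,1,2,1} = 0
G(15) = mex{0,3,2,3,2} = 1
G(16) = mex{1,0,3,4,3} = 2
G(17) = mex{2,1,0,5,4} = 3
G_B(17) = 3.
Combined Grundy value = 1 ⊕ 3 = 2.
A winning move leaves total XOR = 0, i.e. changes one component's Grundy value g to g ⊕ X where X is the current total.
Stack A: need g' = 1⊕2 = 3. Options: 10−1→G=0, 10−3→G=3, 10−4→G=2, 10−5→G=3, 10−8→G=0. Hits: 2.
Stack B: need g' = 3⊕2 = 1. Options: 17−1→G=2, 17−2→G=1, 17−3→G=0, 17−8→G=5, 17−9→G=4. Hits: 1.

3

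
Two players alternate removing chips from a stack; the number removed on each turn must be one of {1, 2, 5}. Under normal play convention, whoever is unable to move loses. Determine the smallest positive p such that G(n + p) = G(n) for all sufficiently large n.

G(0) = 0
G(1) = mex{0} = 1
G(2) = mex{1,0} = 2
G(3) = mex{2,1} = 0
G(4) = mex{0,2} = 1
G(5) = mex{1,0,0} = 2
G(6) = mex{2,1,1} = 0
G(7) = mex{0,2,2} = 1
G(8) = mex{1,0,0} = 2
G(9) = mex{2,1,1} = 0
G(10) = mex{0,2,2} = 1
G(11) = mex{1,0,0} = 2
G(12) = mex{2,1,1} = 0
G(13) = mex{0,2,2} = 1
G(14) = mex{1,0,0} = 2
G(n+3) = G(n) holds for n = 0,…,4 (a full window of length max(S) = 5), so the sequence is purely periodic with period 3.

3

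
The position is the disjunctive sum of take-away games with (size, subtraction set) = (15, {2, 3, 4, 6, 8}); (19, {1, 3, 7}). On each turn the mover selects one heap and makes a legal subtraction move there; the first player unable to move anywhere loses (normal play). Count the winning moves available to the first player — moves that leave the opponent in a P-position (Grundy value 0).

Heap A, S = {2, 3, 4, 6, 8}:
n :  0  1  2  3  4  5  6  7  8  9 10 11 12 13 14 15
G :  0  0  1  1  2  2  3  3  4  4  0  0  1  1  2  2
G_A(15) = 2.
Heap B, S = {1, 3, 7}:
n :  0  1  2  3  4  5  6  7  8  9 10 11 12 13 14 15 16 17 18 19
G :  0  1  0  1  0  1  0  1  0  1  0  1  0  1  0  1  0  1  0  1
G_B(19) = 1.
Combined Grundy value = 2 ⊕ 1 = 3.
A winning move leaves total XOR = 0, i.e. changes one component's Grundy value g to g ⊕ X where X is the current total.
Heap A: need g' = 2⊕3 = 1. Options: 15−2→G=1, 15−3→G=1, 15−4→G=0, 15−6→G=4, 15−8→G=3. Hits: 2.
Heap B: need g' = 1⊕3 = 2. Options: 19−1→G=0, 19−3→G=0, 19−7→G=0. Hits: 0.

2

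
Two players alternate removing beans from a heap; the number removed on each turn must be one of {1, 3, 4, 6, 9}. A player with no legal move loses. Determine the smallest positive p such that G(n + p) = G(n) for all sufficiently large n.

12

G(0) = 0
G(1) = mex{0} = 1
G(2) = mex{1} = 0
G(3) = mex{0,0} = 1
G(4) = mex{1,1,0} = 2
G(5) = mex{2,0,1} = 3
G(6) = mex{3,1,0,0} = 2
G(7) = mex{2,2,1,1} = 0
G(8) = mex{0,3,2,0} = 1
G(9) = mex{1,2,3,1,0} = 4
G(10) = mex{4,0,2,2,1} = 3
G(11) = mex{3,1,0,3,0} = 2
G(12) = mex{2,4,1,2,1} = 0
G(13) = mex{0,3,4,0,2} = 1
G(14) = mex{1,2,3,1,3} = 0
G(15) = mex{0,0,2,4,2} = 1
G(16) = mex{1,1,0,3,0} = 2
G(17) = mex{2,0,1,2,1} = 3
G(18) = mex{3,1,0,0,4} = 2
G(19) = mex{2,2,1,1,3} = 0
G(20) = mex{0,3,2,0,2} = 1
G(21) = mex{1,2,3,1,0} = 4
G(22) = mex{4,0,2,2,1} = 3
G(23) = mex{3,1,0,3,0} = 2
G(24) = mex{2,4,1,2,1} = 0
G(25) = mex{0,3,4,0,2} = 1
G(n+12) = G(n) holds for n = 0,…,8 (a full window of length max(S) = 9), so the sequence is purely periodic with period 12.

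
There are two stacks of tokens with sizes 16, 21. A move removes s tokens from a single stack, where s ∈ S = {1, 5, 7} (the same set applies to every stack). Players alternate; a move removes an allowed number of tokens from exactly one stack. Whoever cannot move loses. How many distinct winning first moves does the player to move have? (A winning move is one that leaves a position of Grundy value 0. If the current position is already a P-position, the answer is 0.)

All stacks use S = {1, 5, 7}:
G(0) = 0
G(1) = mex{0} = 1
G(2) = mex{1} = 0
G(3) = mex{0} = 1
G(4) = mex{1} = 0
G(5) = mex{0,0} = 1
G(6) = mex{1,1} = 0
G(7) = mex{0,0,0} = 1
G(8) = mex{1,1,1} = 0
G(9) = mex{0,0,0} = 1
G(10) = mex{1,1,1} = 0
G(11) = mex{0,0,0} = 1
G(12) = mex{1,1,1} = 0
G(13) = mex{0,0,0} = 1
G(14) = mex{1,1,1} = 0
G(15) = mex{0,0,0} = 1
G(16) = mex{1,1,1} = 0
G(17) = mex{0,0,0} = 1
G(18) = mex{1,1,1} = 0
G(19) = mex{0,0,0} = 1
G(20) = mex{1,1,1} = 0
G(21) = mex{0,0,0} = 1
Stack A: G(16) = 0.
Stack B: G(21) = 1.
Combined Grundy value = 0 ⊕ 1 = 1.
A winning move leaves total XOR = 0, i.e. changes one component's Grundy value g to g ⊕ X where X is the current total.
Stack A: need g' = 0⊕1 = 1. Options: 16−1→G=1, 16−5→G=1, 16−7→G=1. Hits: 3.
Stack B: need g' = 1⊕1 = 0. Options: 21−1→G=0, 21−5→G=0, 21−7→G=0. Hits: 3.

6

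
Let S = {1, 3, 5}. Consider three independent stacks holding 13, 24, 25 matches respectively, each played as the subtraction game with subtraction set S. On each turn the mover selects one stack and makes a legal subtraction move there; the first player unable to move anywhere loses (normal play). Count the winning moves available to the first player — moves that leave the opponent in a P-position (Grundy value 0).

0

All stacks use S = {1, 3, 5}:
n :  0  1  2  3  4  5  6  7  8  9 10 11 12 13 14 15 16 17 18 19 20 21 22 23 24 25
G :  0  1  0  1  0  1  0  1  0  1  0  1  0  1  0  1  0  1  0  1  0  1  0  1  0  1
Stack A: G(13) = 1.
Stack B: G(24) = 0.
Stack C: G(25) = 1.
Combined Grundy value = 1 ⊕ 0 ⊕ 1 = 0.
A winning move leaves total XOR = 0, i.e. changes one component's Grundy value g to g ⊕ X where X is the current total.
Stack A: target g' = 1⊕0 = 1, but every legal move changes the Grundy value (mex property), so 0 moves.
Stack B: target g' = 0⊕0 = 0, but every legal move changes the Grundy value (mex property), so 0 moves.
Stack C: target g' = 1⊕0 = 1, but every legal move changes the Grundy value (mex property), so 0 moves.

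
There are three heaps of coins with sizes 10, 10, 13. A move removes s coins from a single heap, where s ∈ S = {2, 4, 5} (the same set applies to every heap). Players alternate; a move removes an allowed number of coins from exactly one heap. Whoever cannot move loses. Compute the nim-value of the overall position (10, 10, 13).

All heaps use S = {2, 4, 5}:
n :  0  1  2  3  4  5  6  7  8  9 10 11 12 13
G :  0  0  1  1  2  2  3  0  0  1  1  2  2  3
Heap A: G(10) = 1.
Heap B: G(10) = 1.
Heap C: G(13) = 3.
Combined Grundy value = 1 ⊕ 1 ⊕ 3 = 3.

3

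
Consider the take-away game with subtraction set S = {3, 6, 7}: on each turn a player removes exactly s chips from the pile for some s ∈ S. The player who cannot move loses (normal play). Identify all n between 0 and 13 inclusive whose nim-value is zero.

0, 1, 2, 10, 11, 12

n :  0  1  2  3  4  5  6  7  8  9 10 11 12 13
G :  0  0  0  1  1  1  2  2  2  3  0  0  0  1
P-positions are exactly the n with G(n) = 0.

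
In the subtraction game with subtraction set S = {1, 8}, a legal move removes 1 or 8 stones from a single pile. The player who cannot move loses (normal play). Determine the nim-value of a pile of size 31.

0

n :  0  1  2  3  4  5  6  7  8  9 10 11 12 13 14 15 16 17 18 19 20 21 22 23 24 25 26 27 28 29 30 31
G :  0  1  0  1  0  1  0  1  2  0  1  0  1  0  1  0  1  2  0  1  0  1  0  1  0  1  2  0  1  0  1  0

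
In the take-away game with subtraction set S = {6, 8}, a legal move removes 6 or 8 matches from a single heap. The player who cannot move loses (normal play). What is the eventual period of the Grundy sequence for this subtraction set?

14

G(0) = 0
G(1) = mex{} = 0
G(2) = mex{} = 0
G(3) = mex{} = 0
G(4) = mex{} = 0
G(5) = mex{} = 0
G(6) = mex{0} = 1
G(7) = mex{0} = 1
G(8) = mex{0,0} = 1
G(9) = mex{0,0} = 1
G(10) = mex{0,0} = 1
G(11) = mex{0,0} = 1
G(12) = mex{1,0} = 2
G(13) = mex{1,0} = 2
G(14) = mex{1,1} = 0
G(15) = mex{1,1} = 0
G(16) = mex{1,1} = 0
G(17) = mex{1,1} = 0
G(18) = mex{2,1} = 0
G(19) = mex{2,1} = 0
G(20) = mex{0,2} = 1
G(21) = mex{0,2} = 1
G(22) = mex{0,0} = 1
G(23) = mex{0,0} = 1
G(24) = mex{0,0} = 1
G(25) = mex{0,0} = 1
G(26) = mex{1,0} = 2
G(27) = mex{1,0} = 2
G(28) = mex{1,1} = 0
G(29) = mex{1,1} = 0
G(n+14) = G(n) holds for n = 0,…,7 (a full window of length max(S) = 8), so the sequence is purely periodic with period 14.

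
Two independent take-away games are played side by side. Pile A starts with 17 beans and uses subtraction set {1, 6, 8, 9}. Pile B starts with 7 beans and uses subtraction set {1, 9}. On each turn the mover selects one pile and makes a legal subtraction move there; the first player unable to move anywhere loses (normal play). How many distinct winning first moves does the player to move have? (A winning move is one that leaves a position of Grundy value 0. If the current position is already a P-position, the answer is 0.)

2

Pile A, S = {1, 6, 8, 9}:
G(0) = 0
G(1) = mex{0} = 1
G(2) = mex{1} = 0
G(3) = mex{0} = 1
G(4) = mex{1} = 0
G(5) = mex{0} = 1
G(6) = mex{1,0} = 2
G(7) = mex{2,1} = 0
G(8) = mex{0,0,0} = 1
G(9) = mex{1,1,1,0} = 2
G(10) = mex{2,0,0,1} = 3
G(11) = mex{3,1,1,0} = 2
G(12) = mex{2,2,0,1} = 3
G(13) = mex{3,0,1,0} = 2
G(14) = mex{2,1,2,1} = 0
G(15) = mex{0,2,0,2} = 1
G(16) = mex{1,3,1,0} = 2
G(17) = mex{2,2,2,1} = 0
G_A(17) = 0.
Pile B, S = {1, 9}:
n : 0 1 2 3 4 5 6 7
G : 0 1 0 1 0 1 0 1
G_B(7) = 1.
Combined Grundy value = 0 ⊕ 1 = 1.
A winning move leaves total XOR = 0, i.e. changes one component's Grundy value g to g ⊕ X where X is the current total.
Pile A: need g' = 0⊕1 = 1. Options: 17−1→G=2, 17−6→G=2, 17−8→G=2, 17−9→G=1. Hits: 1.
Pile B: need g' = 1⊕1 = 0. Options: 7−1→G=0. Hits: 1.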